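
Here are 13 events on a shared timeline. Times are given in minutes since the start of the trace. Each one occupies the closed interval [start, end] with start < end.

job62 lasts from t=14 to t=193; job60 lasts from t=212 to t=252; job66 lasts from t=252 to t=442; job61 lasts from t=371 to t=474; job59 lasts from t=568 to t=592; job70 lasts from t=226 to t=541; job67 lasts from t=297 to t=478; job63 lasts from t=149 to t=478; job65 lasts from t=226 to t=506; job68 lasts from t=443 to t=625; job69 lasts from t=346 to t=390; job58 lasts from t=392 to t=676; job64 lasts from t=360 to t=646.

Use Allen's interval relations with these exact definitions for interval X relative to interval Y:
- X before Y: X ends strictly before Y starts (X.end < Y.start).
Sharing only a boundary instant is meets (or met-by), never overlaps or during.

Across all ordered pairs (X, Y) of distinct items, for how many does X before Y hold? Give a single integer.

Checking all 156 ordered pairs for relation 'before'; matching pairs in alphabetical order:
(job60, job58): job60 before job58 ✓
(job60, job59): job60 before job59 ✓
(job60, job61): job60 before job61 ✓
(job60, job64): job60 before job64 ✓
(job60, job67): job60 before job67 ✓
(job60, job68): job60 before job68 ✓
(job60, job69): job60 before job69 ✓
(job61, job59): job61 before job59 ✓
(job62, job58): job62 before job58 ✓
(job62, job59): job62 before job59 ✓
(job62, job60): job62 before job60 ✓
(job62, job61): job62 before job61 ✓
(job62, job64): job62 before job64 ✓
(job62, job65): job62 before job65 ✓
(job62, job66): job62 before job66 ✓
(job62, job67): job62 before job67 ✓
(job62, job68): job62 before job68 ✓
(job62, job69): job62 before job69 ✓
(job62, job70): job62 before job70 ✓
(job63, job59): job63 before job59 ✓
(job65, job59): job65 before job59 ✓
(job66, job59): job66 before job59 ✓
(job66, job68): job66 before job68 ✓
(job67, job59): job67 before job59 ✓
... plus 4 further pairs not listed.
Count: 28.

28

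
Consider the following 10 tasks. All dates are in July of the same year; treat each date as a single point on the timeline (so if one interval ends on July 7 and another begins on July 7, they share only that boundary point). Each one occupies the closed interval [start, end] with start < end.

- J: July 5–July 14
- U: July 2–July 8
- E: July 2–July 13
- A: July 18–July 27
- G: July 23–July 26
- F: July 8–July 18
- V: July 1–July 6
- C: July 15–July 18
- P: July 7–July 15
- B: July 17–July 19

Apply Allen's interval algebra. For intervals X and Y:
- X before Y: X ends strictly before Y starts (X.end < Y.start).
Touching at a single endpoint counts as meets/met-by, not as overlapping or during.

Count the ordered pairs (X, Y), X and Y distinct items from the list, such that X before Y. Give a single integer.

24

Checking all 90 ordered pairs for relation 'before'; matching pairs in alphabetical order:
(B, G): B before G ✓
(C, G): C before G ✓
(E, A): E before A ✓
(E, B): E before B ✓
(E, C): E before C ✓
(E, G): E before G ✓
(F, G): F before G ✓
(J, A): J before A ✓
(J, B): J before B ✓
(J, C): J before C ✓
(J, G): J before G ✓
(P, A): P before A ✓
(P, B): P before B ✓
(P, G): P before G ✓
(U, A): U before A ✓
(U, B): U before B ✓
(U, C): U before C ✓
(U, G): U before G ✓
(V, A): V before A ✓
(V, B): V before B ✓
(V, C): V before C ✓
(V, F): V before F ✓
(V, G): V before G ✓
(V, P): V before P ✓
Count: 24.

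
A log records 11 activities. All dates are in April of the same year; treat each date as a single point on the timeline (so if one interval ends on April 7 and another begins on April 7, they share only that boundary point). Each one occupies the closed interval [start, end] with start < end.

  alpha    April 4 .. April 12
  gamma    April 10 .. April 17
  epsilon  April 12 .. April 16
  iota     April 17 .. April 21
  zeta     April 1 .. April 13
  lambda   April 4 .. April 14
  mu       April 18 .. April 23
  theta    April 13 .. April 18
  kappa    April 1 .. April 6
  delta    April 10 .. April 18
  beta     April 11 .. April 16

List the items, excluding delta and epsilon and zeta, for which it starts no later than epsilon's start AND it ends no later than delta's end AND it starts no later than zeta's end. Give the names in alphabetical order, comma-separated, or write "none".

alpha, beta, gamma, kappa, lambda

Conditions: its start is no later than epsilon's start (X.start <= April 12) AND its end is no later than delta's end (X.end <= April 18) AND its start is no later than zeta's end (X.start <= April 13).
alpha: start April 4 <= April 12? ✓; end April 12 <= April 18? ✓; start April 4 <= April 13? ✓ → yes.
beta: start April 11 <= April 12? ✓; end April 16 <= April 18? ✓; start April 11 <= April 13? ✓ → yes.
gamma: start April 10 <= April 12? ✓; end April 17 <= April 18? ✓; start April 10 <= April 13? ✓ → yes.
iota: start April 17 <= April 12? ✗; end April 21 <= April 18? ✗; start April 17 <= April 13? ✗ → no.
kappa: start April 1 <= April 12? ✓; end April 6 <= April 18? ✓; start April 1 <= April 13? ✓ → yes.
lambda: start April 4 <= April 12? ✓; end April 14 <= April 18? ✓; start April 4 <= April 13? ✓ → yes.
mu: start April 18 <= April 12? ✗; end April 23 <= April 18? ✗; start April 18 <= April 13? ✗ → no.
theta: start April 13 <= April 12? ✗; end April 18 <= April 18? ✓; start April 13 <= April 13? ✓ → no.
Result: alpha, beta, gamma, kappa, lambda.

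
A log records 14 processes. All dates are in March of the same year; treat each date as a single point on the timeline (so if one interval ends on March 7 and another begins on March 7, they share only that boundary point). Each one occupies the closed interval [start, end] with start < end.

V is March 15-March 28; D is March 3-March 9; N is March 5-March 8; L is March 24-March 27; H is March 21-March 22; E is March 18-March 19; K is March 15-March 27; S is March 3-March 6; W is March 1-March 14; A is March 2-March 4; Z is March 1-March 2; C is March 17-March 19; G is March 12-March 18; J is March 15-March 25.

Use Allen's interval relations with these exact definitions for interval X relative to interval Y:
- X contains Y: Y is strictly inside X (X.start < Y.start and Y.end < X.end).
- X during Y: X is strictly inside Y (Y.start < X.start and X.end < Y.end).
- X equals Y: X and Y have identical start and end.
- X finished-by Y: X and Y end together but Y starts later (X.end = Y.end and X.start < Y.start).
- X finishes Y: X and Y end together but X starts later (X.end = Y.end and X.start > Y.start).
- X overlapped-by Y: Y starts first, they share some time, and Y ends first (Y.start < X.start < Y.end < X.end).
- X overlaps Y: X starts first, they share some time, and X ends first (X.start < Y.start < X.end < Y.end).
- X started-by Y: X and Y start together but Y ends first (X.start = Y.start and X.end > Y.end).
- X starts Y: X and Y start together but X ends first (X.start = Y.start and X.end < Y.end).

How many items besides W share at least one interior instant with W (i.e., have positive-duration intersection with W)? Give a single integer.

6

Target W = [March 1, March 14].
A [March 2, March 4] → during → counts.
C [March 17, March 19] → after → no.
D [March 3, March 9] → during → counts.
E [March 18, March 19] → after → no.
G [March 12, March 18] → overlapped-by → counts.
H [March 21, March 22] → after → no.
J [March 15, March 25] → after → no.
K [March 15, March 27] → after → no.
L [March 24, March 27] → after → no.
N [March 5, March 8] → during → counts.
S [March 3, March 6] → during → counts.
V [March 15, March 28] → after → no.
Z [March 1, March 2] → starts → counts.
Total: 6.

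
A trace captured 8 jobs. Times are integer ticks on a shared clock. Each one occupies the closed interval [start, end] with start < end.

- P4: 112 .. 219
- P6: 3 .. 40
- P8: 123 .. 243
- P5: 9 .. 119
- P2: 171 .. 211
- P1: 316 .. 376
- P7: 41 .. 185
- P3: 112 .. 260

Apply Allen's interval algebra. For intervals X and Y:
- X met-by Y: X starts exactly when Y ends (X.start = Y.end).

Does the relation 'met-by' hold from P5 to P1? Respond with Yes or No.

P5 = [9, 119], P1 = [316, 376].
Actual relation of P5 to P1: before.
Asked whether 'met-by' holds → No.

No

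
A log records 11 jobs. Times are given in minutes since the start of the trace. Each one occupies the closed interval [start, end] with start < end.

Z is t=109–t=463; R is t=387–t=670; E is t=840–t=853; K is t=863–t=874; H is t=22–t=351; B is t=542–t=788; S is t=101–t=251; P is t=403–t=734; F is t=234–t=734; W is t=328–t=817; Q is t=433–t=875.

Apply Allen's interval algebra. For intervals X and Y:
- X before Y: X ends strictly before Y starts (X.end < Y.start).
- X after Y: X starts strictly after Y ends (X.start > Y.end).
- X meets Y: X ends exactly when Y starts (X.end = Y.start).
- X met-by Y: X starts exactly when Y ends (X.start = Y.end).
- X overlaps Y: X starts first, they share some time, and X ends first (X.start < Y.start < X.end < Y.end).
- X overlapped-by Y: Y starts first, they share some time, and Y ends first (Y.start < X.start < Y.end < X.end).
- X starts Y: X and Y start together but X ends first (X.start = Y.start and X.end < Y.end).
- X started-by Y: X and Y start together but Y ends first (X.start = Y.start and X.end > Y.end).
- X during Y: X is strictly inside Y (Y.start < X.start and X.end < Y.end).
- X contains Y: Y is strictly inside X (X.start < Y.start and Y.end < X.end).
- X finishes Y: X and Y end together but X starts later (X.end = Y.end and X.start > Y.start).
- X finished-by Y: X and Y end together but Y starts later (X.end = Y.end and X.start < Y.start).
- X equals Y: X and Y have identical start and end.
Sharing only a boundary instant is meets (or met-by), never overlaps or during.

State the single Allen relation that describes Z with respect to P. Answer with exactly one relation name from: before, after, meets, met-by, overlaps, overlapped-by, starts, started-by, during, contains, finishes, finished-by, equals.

overlaps

Z = [t=109, t=463]; P = [t=403, t=734].
Compare endpoints: Z.start < P.start, Z.start < P.end, Z.end > P.start, Z.end < P.end.
That pattern is 'overlaps'.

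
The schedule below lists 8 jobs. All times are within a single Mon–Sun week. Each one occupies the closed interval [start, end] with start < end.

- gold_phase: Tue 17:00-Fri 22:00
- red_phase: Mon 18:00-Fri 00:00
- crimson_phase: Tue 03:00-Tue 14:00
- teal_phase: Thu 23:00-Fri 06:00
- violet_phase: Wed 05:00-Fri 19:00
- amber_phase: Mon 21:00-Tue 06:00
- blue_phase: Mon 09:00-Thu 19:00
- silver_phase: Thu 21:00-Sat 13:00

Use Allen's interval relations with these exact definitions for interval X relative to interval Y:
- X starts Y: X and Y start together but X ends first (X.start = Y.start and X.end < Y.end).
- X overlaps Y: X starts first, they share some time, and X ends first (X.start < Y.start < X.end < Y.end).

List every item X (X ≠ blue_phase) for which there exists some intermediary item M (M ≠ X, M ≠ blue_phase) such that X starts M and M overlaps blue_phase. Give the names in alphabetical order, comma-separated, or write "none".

none

Target blue_phase = [Mon 09:00, Thu 19:00].
Intermediaries M with M overlaps blue_phase: none.
Union: none.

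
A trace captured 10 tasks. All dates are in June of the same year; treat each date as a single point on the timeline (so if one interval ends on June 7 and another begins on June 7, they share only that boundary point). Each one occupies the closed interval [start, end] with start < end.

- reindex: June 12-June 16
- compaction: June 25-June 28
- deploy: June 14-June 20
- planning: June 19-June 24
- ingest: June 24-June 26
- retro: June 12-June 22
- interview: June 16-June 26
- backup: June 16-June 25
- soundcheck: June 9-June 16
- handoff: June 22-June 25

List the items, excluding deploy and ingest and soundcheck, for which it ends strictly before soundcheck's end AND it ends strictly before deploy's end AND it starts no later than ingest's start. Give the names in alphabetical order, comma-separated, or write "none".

Conditions: its end is strictly before soundcheck's end (X.end < June 16) AND its end is strictly before deploy's end (X.end < June 20) AND its start is no later than ingest's start (X.start <= June 24).
backup: end June 25 < June 16? ✗; end June 25 < June 20? ✗; start June 16 <= June 24? ✓ → no.
compaction: end June 28 < June 16? ✗; end June 28 < June 20? ✗; start June 25 <= June 24? ✗ → no.
handoff: end June 25 < June 16? ✗; end June 25 < June 20? ✗; start June 22 <= June 24? ✓ → no.
interview: end June 26 < June 16? ✗; end June 26 < June 20? ✗; start June 16 <= June 24? ✓ → no.
planning: end June 24 < June 16? ✗; end June 24 < June 20? ✗; start June 19 <= June 24? ✓ → no.
reindex: end June 16 < June 16? ✗; end June 16 < June 20? ✓; start June 12 <= June 24? ✓ → no.
retro: end June 22 < June 16? ✗; end June 22 < June 20? ✗; start June 12 <= June 24? ✓ → no.
Result: none.

none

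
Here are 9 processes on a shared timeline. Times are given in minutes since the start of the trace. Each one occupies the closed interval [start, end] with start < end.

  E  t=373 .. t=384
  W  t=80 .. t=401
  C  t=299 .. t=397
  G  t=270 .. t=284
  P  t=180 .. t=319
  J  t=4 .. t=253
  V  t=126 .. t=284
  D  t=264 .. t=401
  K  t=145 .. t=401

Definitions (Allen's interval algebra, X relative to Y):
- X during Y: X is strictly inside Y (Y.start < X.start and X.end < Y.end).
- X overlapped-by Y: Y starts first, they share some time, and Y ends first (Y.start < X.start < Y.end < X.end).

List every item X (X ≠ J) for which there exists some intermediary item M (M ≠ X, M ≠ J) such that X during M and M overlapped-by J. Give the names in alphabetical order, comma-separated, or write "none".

Target J = [t=4, t=253].
Intermediaries M with M overlapped-by J: K, P, V, W.
Via K — items with X during K: C, E, G, P.
Via P — items with X during P: G.
Via V — items with X during V: none.
Via W — items with X during W: C, E, G, P, V.
Union: C, E, G, P, V.

C, E, G, P, V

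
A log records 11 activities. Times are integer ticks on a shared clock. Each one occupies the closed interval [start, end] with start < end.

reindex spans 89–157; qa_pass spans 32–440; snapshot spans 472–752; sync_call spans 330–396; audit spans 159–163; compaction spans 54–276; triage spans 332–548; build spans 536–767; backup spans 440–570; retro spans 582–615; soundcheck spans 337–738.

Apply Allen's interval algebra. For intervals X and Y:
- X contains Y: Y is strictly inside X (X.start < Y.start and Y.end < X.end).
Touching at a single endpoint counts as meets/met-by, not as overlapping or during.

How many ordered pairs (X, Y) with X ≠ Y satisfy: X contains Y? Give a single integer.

10

Checking all 110 ordered pairs for relation 'contains'; matching pairs in alphabetical order:
(build, retro): build contains retro ✓
(compaction, audit): compaction contains audit ✓
(compaction, reindex): compaction contains reindex ✓
(qa_pass, audit): qa_pass contains audit ✓
(qa_pass, compaction): qa_pass contains compaction ✓
(qa_pass, reindex): qa_pass contains reindex ✓
(qa_pass, sync_call): qa_pass contains sync_call ✓
(snapshot, retro): snapshot contains retro ✓
(soundcheck, backup): soundcheck contains backup ✓
(soundcheck, retro): soundcheck contains retro ✓
Count: 10.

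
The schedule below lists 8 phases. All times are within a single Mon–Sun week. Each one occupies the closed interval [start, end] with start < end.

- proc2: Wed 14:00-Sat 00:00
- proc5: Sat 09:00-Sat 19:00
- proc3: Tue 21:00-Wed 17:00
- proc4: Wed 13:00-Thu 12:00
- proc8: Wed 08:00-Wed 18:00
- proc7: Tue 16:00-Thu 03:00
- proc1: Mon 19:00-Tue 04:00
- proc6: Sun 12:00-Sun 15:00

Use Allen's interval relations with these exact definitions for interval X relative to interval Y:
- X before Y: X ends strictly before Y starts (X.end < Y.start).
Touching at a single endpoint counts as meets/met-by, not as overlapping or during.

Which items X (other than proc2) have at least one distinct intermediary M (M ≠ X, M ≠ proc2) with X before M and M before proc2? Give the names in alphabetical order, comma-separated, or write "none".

Target proc2 = [Wed 14:00, Sat 00:00].
Intermediaries M with M before proc2: proc1.
Via proc1 — items with X before proc1: none.
Union: none.

none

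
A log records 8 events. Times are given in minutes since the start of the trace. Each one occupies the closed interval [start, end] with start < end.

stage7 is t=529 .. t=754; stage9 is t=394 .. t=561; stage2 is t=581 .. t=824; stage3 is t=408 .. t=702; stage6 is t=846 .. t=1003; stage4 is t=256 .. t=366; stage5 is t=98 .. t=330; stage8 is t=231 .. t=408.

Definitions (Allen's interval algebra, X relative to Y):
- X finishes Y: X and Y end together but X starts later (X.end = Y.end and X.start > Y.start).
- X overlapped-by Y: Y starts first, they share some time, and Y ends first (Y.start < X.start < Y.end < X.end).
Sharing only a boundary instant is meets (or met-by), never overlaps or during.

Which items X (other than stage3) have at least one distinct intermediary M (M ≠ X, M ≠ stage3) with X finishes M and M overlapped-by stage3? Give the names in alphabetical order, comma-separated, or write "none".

none

Target stage3 = [t=408, t=702].
Intermediaries M with M overlapped-by stage3: stage2, stage7.
Via stage2 — items with X finishes stage2: none.
Via stage7 — items with X finishes stage7: none.
Union: none.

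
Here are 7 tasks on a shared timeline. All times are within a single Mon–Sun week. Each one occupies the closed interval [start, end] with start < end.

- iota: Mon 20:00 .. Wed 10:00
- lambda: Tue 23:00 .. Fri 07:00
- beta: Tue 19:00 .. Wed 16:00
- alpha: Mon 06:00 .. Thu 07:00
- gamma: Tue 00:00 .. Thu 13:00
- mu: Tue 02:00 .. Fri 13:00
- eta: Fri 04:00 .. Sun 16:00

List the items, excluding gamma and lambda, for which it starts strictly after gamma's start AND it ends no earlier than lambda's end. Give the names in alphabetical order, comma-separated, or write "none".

eta, mu

Conditions: its start is strictly after gamma's start (X.start > Tue 00:00) AND its end is no earlier than lambda's end (X.end >= Fri 07:00).
alpha: start Mon 06:00 > Tue 00:00? ✗; end Thu 07:00 >= Fri 07:00? ✗ → no.
beta: start Tue 19:00 > Tue 00:00? ✓; end Wed 16:00 >= Fri 07:00? ✗ → no.
eta: start Fri 04:00 > Tue 00:00? ✓; end Sun 16:00 >= Fri 07:00? ✓ → yes.
iota: start Mon 20:00 > Tue 00:00? ✗; end Wed 10:00 >= Fri 07:00? ✗ → no.
mu: start Tue 02:00 > Tue 00:00? ✓; end Fri 13:00 >= Fri 07:00? ✓ → yes.
Result: eta, mu.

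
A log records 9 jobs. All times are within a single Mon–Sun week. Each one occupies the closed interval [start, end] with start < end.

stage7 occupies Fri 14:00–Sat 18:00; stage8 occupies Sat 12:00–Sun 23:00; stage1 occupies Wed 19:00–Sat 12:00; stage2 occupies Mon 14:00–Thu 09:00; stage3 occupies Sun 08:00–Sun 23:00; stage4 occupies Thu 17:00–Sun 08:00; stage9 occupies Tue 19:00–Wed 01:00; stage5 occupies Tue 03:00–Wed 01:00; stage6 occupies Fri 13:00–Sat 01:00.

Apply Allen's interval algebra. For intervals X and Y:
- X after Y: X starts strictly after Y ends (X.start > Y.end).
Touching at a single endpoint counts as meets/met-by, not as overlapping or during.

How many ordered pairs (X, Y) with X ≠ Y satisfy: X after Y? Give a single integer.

21

Checking all 72 ordered pairs for relation 'after'; matching pairs in alphabetical order:
(stage1, stage5): stage1 after stage5 ✓
(stage1, stage9): stage1 after stage9 ✓
(stage3, stage1): stage3 after stage1 ✓
(stage3, stage2): stage3 after stage2 ✓
(stage3, stage5): stage3 after stage5 ✓
(stage3, stage6): stage3 after stage6 ✓
(stage3, stage7): stage3 after stage7 ✓
(stage3, stage9): stage3 after stage9 ✓
(stage4, stage2): stage4 after stage2 ✓
(stage4, stage5): stage4 after stage5 ✓
(stage4, stage9): stage4 after stage9 ✓
(stage6, stage2): stage6 after stage2 ✓
(stage6, stage5): stage6 after stage5 ✓
(stage6, stage9): stage6 after stage9 ✓
(stage7, stage2): stage7 after stage2 ✓
(stage7, stage5): stage7 after stage5 ✓
(stage7, stage9): stage7 after stage9 ✓
(stage8, stage2): stage8 after stage2 ✓
(stage8, stage5): stage8 after stage5 ✓
(stage8, stage6): stage8 after stage6 ✓
(stage8, stage9): stage8 after stage9 ✓
Count: 21.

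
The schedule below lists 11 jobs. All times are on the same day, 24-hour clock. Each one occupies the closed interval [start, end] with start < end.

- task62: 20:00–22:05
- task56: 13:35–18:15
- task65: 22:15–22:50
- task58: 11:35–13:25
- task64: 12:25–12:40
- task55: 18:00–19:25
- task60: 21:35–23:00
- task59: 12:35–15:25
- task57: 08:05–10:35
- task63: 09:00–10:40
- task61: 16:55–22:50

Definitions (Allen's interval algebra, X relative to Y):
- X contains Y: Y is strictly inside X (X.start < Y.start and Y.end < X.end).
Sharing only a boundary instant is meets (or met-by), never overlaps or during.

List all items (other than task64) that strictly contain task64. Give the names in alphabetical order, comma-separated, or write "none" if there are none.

Target task64 = [12:25, 12:40].
task55 [18:00, 19:25] → after → no.
task56 [13:35, 18:15] → after → no.
task57 [08:05, 10:35] → before → no.
task58 [11:35, 13:25] → contains → yes.
task59 [12:35, 15:25] → overlapped-by → no.
task60 [21:35, 23:00] → after → no.
task61 [16:55, 22:50] → after → no.
task62 [20:00, 22:05] → after → no.
task63 [09:00, 10:40] → before → no.
task65 [22:15, 22:50] → after → no.
Result: task58.

task58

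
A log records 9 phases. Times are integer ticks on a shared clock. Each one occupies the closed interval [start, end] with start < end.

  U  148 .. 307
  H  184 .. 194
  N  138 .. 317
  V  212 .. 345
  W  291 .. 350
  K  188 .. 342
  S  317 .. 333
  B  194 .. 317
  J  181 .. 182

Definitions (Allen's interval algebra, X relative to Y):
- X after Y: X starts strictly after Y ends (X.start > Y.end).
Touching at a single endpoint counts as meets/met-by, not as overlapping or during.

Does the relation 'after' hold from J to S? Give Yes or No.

J = [181, 182], S = [317, 333].
Actual relation of J to S: before.
Asked whether 'after' holds → No.

No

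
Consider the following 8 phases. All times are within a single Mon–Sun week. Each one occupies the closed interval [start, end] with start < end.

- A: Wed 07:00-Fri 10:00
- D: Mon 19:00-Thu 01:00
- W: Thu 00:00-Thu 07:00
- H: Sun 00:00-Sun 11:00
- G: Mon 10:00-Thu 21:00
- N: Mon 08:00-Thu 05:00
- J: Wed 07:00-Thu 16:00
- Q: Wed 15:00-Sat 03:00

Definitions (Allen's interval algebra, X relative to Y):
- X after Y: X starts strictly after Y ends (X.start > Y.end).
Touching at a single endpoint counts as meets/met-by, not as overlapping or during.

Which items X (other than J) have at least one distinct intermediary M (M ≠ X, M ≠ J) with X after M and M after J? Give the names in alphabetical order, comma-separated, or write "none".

none

Target J = [Wed 07:00, Thu 16:00].
Intermediaries M with M after J: H.
Via H — items with X after H: none.
Union: none.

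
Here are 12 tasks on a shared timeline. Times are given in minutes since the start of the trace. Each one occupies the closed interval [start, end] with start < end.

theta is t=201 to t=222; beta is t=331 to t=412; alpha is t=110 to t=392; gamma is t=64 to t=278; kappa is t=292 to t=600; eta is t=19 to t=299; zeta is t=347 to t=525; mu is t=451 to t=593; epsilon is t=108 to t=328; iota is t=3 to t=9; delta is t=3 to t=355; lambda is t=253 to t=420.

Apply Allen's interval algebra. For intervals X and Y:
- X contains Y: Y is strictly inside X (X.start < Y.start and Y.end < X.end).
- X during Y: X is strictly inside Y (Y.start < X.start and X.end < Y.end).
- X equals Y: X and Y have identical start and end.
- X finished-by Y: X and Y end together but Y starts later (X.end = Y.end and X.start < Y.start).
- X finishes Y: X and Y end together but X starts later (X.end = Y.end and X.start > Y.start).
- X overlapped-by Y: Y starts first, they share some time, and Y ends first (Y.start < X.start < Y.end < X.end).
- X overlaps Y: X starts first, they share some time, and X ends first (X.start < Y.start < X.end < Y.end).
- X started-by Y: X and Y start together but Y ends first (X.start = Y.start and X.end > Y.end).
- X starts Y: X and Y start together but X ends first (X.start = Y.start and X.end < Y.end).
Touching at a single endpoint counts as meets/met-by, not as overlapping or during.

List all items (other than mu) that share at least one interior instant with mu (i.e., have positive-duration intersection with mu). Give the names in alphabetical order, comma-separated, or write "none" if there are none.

Target mu = [t=451, t=593].
alpha [t=110, t=392] → before → no.
beta [t=331, t=412] → before → no.
delta [t=3, t=355] → before → no.
epsilon [t=108, t=328] → before → no.
eta [t=19, t=299] → before → no.
gamma [t=64, t=278] → before → no.
iota [t=3, t=9] → before → no.
kappa [t=292, t=600] → contains → yes.
lambda [t=253, t=420] → before → no.
theta [t=201, t=222] → before → no.
zeta [t=347, t=525] → overlaps → yes.
Result: kappa, zeta.

kappa, zeta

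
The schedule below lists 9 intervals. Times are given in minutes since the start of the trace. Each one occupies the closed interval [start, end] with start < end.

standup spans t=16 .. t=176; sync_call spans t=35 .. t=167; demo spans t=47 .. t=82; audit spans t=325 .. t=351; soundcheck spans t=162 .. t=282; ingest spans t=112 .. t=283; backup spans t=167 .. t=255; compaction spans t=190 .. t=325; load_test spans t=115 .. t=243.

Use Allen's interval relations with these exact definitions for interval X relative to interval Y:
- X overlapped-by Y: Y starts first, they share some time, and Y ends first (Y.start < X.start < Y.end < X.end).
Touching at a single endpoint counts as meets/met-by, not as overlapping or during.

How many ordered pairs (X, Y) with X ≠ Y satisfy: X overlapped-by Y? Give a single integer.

13

Checking all 72 ordered pairs for relation 'overlapped-by'; matching pairs in alphabetical order:
(backup, load_test): backup overlapped-by load_test ✓
(backup, standup): backup overlapped-by standup ✓
(compaction, backup): compaction overlapped-by backup ✓
(compaction, ingest): compaction overlapped-by ingest ✓
(compaction, load_test): compaction overlapped-by load_test ✓
(compaction, soundcheck): compaction overlapped-by soundcheck ✓
(ingest, standup): ingest overlapped-by standup ✓
(ingest, sync_call): ingest overlapped-by sync_call ✓
(load_test, standup): load_test overlapped-by standup ✓
(load_test, sync_call): load_test overlapped-by sync_call ✓
(soundcheck, load_test): soundcheck overlapped-by load_test ✓
(soundcheck, standup): soundcheck overlapped-by standup ✓
(soundcheck, sync_call): soundcheck overlapped-by sync_call ✓
Count: 13.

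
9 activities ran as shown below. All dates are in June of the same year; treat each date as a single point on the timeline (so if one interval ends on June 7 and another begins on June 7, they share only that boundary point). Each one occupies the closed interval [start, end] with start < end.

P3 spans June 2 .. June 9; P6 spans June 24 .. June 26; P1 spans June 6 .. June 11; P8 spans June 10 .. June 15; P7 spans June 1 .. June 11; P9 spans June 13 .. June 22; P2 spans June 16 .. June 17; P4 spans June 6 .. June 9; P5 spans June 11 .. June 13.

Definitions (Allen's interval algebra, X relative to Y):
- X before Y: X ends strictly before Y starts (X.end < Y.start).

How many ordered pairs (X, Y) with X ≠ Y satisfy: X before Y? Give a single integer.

Checking all 72 ordered pairs for relation 'before'; matching pairs in alphabetical order:
(P1, P2): P1 before P2 ✓
(P1, P6): P1 before P6 ✓
(P1, P9): P1 before P9 ✓
(P2, P6): P2 before P6 ✓
(P3, P2): P3 before P2 ✓
(P3, P5): P3 before P5 ✓
(P3, P6): P3 before P6 ✓
(P3, P8): P3 before P8 ✓
(P3, P9): P3 before P9 ✓
(P4, P2): P4 before P2 ✓
(P4, P5): P4 before P5 ✓
(P4, P6): P4 before P6 ✓
(P4, P8): P4 before P8 ✓
(P4, P9): P4 before P9 ✓
(P5, P2): P5 before P2 ✓
(P5, P6): P5 before P6 ✓
(P7, P2): P7 before P2 ✓
(P7, P6): P7 before P6 ✓
(P7, P9): P7 before P9 ✓
(P8, P2): P8 before P2 ✓
(P8, P6): P8 before P6 ✓
(P9, P6): P9 before P6 ✓
Count: 22.

22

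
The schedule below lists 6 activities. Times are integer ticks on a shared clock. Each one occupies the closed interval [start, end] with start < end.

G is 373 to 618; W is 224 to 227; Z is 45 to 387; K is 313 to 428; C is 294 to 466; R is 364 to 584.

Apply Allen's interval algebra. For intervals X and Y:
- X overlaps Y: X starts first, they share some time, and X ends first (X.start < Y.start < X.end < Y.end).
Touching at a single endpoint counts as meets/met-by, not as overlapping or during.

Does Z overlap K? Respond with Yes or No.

Z = [45, 387], K = [313, 428].
Actual relation of Z to K: overlaps.
Asked whether 'overlaps' holds → Yes.

Yes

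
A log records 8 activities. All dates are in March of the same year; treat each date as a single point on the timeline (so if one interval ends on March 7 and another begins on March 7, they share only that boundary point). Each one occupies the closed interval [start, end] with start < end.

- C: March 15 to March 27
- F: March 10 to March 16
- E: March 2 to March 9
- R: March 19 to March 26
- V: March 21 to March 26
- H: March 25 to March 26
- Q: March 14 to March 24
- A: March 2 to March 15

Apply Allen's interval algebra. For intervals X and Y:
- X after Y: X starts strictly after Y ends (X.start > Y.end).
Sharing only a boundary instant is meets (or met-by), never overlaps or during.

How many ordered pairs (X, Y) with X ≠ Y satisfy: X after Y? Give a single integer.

13

Checking all 56 ordered pairs for relation 'after'; matching pairs in alphabetical order:
(C, E): C after E ✓
(F, E): F after E ✓
(H, A): H after A ✓
(H, E): H after E ✓
(H, F): H after F ✓
(H, Q): H after Q ✓
(Q, E): Q after E ✓
(R, A): R after A ✓
(R, E): R after E ✓
(R, F): R after F ✓
(V, A): V after A ✓
(V, E): V after E ✓
(V, F): V after F ✓
Count: 13.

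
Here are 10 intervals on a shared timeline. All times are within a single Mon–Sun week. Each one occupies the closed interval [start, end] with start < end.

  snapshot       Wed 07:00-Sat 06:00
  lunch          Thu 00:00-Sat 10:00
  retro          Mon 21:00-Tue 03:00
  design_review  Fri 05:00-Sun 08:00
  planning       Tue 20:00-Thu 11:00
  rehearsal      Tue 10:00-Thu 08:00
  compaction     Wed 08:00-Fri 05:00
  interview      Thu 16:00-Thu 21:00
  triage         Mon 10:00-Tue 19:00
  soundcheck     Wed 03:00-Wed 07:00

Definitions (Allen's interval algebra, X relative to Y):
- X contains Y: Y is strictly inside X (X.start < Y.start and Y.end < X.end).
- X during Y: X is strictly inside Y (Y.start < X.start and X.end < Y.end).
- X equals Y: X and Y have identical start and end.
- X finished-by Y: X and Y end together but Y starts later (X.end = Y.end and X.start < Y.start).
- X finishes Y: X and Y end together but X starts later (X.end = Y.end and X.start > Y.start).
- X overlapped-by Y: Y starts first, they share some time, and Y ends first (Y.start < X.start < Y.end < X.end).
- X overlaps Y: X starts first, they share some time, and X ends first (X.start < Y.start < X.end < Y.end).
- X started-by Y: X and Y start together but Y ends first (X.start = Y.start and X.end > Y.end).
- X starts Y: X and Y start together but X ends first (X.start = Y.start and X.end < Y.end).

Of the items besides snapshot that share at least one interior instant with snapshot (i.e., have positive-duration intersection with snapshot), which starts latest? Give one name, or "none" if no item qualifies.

Target snapshot = [Wed 07:00, Sat 06:00].
compaction [Wed 08:00, Fri 05:00] → during → candidate.
design_review [Fri 05:00, Sun 08:00] → overlapped-by → candidate.
interview [Thu 16:00, Thu 21:00] → during → candidate.
lunch [Thu 00:00, Sat 10:00] → overlapped-by → candidate.
planning [Tue 20:00, Thu 11:00] → overlaps → candidate.
rehearsal [Tue 10:00, Thu 08:00] → overlaps → candidate.
retro [Mon 21:00, Tue 03:00] → before → excluded.
soundcheck [Wed 03:00, Wed 07:00] → meets → excluded.
triage [Mon 10:00, Tue 19:00] → before → excluded.
Among candidates, latest start is Fri 05:00 → design_review.

design_review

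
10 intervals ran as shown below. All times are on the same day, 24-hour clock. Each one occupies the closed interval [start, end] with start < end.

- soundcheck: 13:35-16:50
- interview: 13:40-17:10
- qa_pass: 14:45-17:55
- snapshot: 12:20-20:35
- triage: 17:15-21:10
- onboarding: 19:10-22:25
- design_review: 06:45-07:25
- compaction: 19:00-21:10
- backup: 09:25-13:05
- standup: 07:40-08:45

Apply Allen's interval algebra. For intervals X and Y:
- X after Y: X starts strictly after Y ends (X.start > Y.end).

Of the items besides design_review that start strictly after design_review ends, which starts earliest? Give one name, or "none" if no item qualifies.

standup

Target design_review = [06:45, 07:25].
backup [09:25, 13:05] → after → candidate.
compaction [19:00, 21:10] → after → candidate.
interview [13:40, 17:10] → after → candidate.
onboarding [19:10, 22:25] → after → candidate.
qa_pass [14:45, 17:55] → after → candidate.
snapshot [12:20, 20:35] → after → candidate.
soundcheck [13:35, 16:50] → after → candidate.
standup [07:40, 08:45] → after → candidate.
triage [17:15, 21:10] → after → candidate.
Among candidates, earliest start is 07:40 → standup.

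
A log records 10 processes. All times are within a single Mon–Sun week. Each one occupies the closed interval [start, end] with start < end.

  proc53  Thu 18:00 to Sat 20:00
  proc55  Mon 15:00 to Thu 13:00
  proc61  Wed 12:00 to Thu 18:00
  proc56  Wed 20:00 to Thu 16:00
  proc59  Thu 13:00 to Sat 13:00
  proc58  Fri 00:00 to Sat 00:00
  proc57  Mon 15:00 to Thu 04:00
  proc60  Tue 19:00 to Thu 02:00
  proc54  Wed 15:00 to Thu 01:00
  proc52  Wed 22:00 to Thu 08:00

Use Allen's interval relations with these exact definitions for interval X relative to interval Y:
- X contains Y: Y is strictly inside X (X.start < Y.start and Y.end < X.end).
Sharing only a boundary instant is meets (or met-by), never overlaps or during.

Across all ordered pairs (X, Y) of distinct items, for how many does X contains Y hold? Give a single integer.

Checking all 90 ordered pairs for relation 'contains'; matching pairs in alphabetical order:
(proc53, proc58): proc53 contains proc58 ✓
(proc55, proc52): proc55 contains proc52 ✓
(proc55, proc54): proc55 contains proc54 ✓
(proc55, proc60): proc55 contains proc60 ✓
(proc56, proc52): proc56 contains proc52 ✓
(proc57, proc54): proc57 contains proc54 ✓
(proc57, proc60): proc57 contains proc60 ✓
(proc59, proc58): proc59 contains proc58 ✓
(proc60, proc54): proc60 contains proc54 ✓
(proc61, proc52): proc61 contains proc52 ✓
(proc61, proc54): proc61 contains proc54 ✓
(proc61, proc56): proc61 contains proc56 ✓
Count: 12.

12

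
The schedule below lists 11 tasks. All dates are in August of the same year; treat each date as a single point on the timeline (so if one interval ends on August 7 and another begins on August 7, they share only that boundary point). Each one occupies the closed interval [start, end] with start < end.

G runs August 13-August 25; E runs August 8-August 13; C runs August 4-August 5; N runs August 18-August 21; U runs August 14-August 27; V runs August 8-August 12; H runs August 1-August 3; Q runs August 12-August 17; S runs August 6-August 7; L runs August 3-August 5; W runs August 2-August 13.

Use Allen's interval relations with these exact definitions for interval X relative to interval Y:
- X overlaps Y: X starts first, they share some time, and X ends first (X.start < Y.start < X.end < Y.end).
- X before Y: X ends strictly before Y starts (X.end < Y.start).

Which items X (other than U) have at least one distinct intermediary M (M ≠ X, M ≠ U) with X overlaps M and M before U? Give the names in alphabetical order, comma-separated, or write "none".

H

Target U = [August 14, August 27].
Intermediaries M with M before U: C, E, H, L, S, V, W.
Via C — items with X overlaps C: none.
Via E — items with X overlaps E: none.
Via H — items with X overlaps H: none.
Via L — items with X overlaps L: none.
Via S — items with X overlaps S: none.
Via V — items with X overlaps V: none.
Via W — items with X overlaps W: H.
Union: H.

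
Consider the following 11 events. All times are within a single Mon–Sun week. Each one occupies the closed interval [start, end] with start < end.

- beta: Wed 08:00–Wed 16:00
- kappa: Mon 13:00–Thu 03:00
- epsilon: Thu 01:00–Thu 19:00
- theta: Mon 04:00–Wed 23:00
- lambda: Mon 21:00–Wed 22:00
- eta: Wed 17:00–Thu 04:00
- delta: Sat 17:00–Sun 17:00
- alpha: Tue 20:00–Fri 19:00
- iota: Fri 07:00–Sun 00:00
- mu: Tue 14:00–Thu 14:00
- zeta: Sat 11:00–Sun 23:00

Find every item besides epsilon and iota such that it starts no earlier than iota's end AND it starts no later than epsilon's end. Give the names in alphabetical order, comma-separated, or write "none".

none

Conditions: its start is no earlier than iota's end (X.start >= Sun 00:00) AND its start is no later than epsilon's end (X.start <= Thu 19:00).
alpha: start Tue 20:00 >= Sun 00:00? ✗; start Tue 20:00 <= Thu 19:00? ✓ → no.
beta: start Wed 08:00 >= Sun 00:00? ✗; start Wed 08:00 <= Thu 19:00? ✓ → no.
delta: start Sat 17:00 >= Sun 00:00? ✗; start Sat 17:00 <= Thu 19:00? ✗ → no.
eta: start Wed 17:00 >= Sun 00:00? ✗; start Wed 17:00 <= Thu 19:00? ✓ → no.
kappa: start Mon 13:00 >= Sun 00:00? ✗; start Mon 13:00 <= Thu 19:00? ✓ → no.
lambda: start Mon 21:00 >= Sun 00:00? ✗; start Mon 21:00 <= Thu 19:00? ✓ → no.
mu: start Tue 14:00 >= Sun 00:00? ✗; start Tue 14:00 <= Thu 19:00? ✓ → no.
theta: start Mon 04:00 >= Sun 00:00? ✗; start Mon 04:00 <= Thu 19:00? ✓ → no.
zeta: start Sat 11:00 >= Sun 00:00? ✗; start Sat 11:00 <= Thu 19:00? ✗ → no.
Result: none.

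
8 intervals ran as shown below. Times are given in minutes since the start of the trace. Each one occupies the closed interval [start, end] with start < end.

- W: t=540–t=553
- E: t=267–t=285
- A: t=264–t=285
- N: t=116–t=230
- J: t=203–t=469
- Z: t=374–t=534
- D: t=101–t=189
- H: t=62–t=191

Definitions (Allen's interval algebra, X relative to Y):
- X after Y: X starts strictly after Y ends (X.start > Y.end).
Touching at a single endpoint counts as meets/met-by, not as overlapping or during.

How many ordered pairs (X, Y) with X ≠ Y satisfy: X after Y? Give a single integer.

20

Checking all 56 ordered pairs for relation 'after'; matching pairs in alphabetical order:
(A, D): A after D ✓
(A, H): A after H ✓
(A, N): A after N ✓
(E, D): E after D ✓
(E, H): E after H ✓
(E, N): E after N ✓
(J, D): J after D ✓
(J, H): J after H ✓
(W, A): W after A ✓
(W, D): W after D ✓
(W, E): W after E ✓
(W, H): W after H ✓
(W, J): W after J ✓
(W, N): W after N ✓
(W, Z): W after Z ✓
(Z, A): Z after A ✓
(Z, D): Z after D ✓
(Z, E): Z after E ✓
(Z, H): Z after H ✓
(Z, N): Z after N ✓
Count: 20.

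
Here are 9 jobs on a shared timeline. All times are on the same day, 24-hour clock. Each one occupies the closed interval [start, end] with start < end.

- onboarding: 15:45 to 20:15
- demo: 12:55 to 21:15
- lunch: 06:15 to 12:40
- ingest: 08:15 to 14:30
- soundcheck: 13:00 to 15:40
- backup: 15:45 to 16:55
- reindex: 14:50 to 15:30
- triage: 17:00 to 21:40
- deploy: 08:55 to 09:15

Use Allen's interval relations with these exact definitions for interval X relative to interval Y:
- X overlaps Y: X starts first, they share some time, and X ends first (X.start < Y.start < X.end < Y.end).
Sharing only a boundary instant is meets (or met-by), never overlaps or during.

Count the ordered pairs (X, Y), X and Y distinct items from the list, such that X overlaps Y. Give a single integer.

5

Checking all 72 ordered pairs for relation 'overlaps'; matching pairs in alphabetical order:
(demo, triage): demo overlaps triage ✓
(ingest, demo): ingest overlaps demo ✓
(ingest, soundcheck): ingest overlaps soundcheck ✓
(lunch, ingest): lunch overlaps ingest ✓
(onboarding, triage): onboarding overlaps triage ✓
Count: 5.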